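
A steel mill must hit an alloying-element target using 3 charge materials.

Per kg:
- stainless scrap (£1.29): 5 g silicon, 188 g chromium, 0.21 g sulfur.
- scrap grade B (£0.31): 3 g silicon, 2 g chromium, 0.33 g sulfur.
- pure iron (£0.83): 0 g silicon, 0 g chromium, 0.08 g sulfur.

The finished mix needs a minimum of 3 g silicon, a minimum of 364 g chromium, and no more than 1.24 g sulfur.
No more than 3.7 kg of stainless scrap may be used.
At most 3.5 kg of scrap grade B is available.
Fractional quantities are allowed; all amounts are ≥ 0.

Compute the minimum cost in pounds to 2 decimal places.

Treat it as an LP. Let x1 = kg of stainless scrap, x2 = kg of scrap grade B, x3 = kg of pure iron.
min 1.29x1 + 0.31x2 + 0.83x3 subject to:
  5x1 + 3x2 ≥ 3   (silicon)
  188x1 + 2x2 ≥ 364   (chromium)
  0.21x1 + 0.33x2 + 0.08x3 ≤ 1.24   (sulfur)
  x1 ≤ 3.7
  x2 ≤ 3.5
  x1, x2, x3 ≥ 0.
The cheapest feasible vertex uses only stainless scrap; scrap grade B, pure iron are not used. There the chromium constraint is tight.
Optimal quantities: stainless scrap = 1.936 kg.
Objective = 1.29·1.936 = 2.4974.

£2.50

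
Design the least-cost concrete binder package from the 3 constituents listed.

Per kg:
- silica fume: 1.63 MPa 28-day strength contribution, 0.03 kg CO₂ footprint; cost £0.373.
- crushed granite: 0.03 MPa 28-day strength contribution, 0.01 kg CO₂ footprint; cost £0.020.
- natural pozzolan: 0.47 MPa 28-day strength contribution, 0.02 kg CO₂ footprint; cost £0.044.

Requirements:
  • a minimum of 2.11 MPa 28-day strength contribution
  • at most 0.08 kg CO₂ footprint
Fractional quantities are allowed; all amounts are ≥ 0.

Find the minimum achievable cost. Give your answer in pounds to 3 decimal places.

£0.252

This is a linear program. Let x1 = kg of silica fume, x2 = kg of crushed granite, x3 = kg of natural pozzolan.
Minimize 0.373x1 + 0.02x2 + 0.044x3 subject to:
  1.63x1 + 0.03x2 + 0.47x3 ≥ 2.11   (28-day strength contribution)
  0.03x1 + 0.01x2 + 0.02x3 ≤ 0.08   (CO₂ footprint)
  x1, x2, x3 ≥ 0.
At the optimum only silica fume, natural pozzolan are positive (crushed granite = 0). Binding constraints: 28-day strength contribution and CO₂ footprint.
Optimal quantities: silica fume = 0.2486 kg, natural pozzolan = 3.627 kg.
Objective = 0.373·0.2486 + 0.044·3.627 = 0.25232.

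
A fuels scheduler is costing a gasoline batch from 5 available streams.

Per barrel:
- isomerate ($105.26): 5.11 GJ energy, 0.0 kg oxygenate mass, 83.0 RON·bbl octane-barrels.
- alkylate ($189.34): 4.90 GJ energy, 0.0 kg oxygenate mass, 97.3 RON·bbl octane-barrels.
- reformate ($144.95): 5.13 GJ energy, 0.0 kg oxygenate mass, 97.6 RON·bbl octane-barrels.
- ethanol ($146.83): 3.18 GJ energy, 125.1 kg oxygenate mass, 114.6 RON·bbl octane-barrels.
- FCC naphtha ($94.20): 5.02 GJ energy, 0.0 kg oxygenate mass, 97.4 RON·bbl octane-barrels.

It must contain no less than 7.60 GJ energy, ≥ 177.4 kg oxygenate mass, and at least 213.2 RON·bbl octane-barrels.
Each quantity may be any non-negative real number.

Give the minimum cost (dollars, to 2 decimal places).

$266.21

Set it up as a linear program. Let x1 = barrels of isomerate, x2 = barrels of alkylate, x3 = barrels of reformate, x4 = barrels of ethanol, x5 = barrels of FCC naphtha.
Minimize 105.26x1 + 189.34x2 + 144.95x3 + 146.83x4 + 94.2x5 with:
  5.11x1 + 4.9x2 + 5.13x3 + 3.18x4 + 5.02x5 ≥ 7.6   (energy)
  125.1x4 ≥ 177.4   (oxygenate mass)
  83x1 + 97.3x2 + 97.6x3 + 114.6x4 + 97.4x5 ≥ 213.2   (octane-barrels)
  x1, x2, x3, x4, x5 ≥ 0.
The minimum-cost mix takes nothing from isomerate, alkylate, reformate — only ethanol, FCC naphtha. There the energy and oxygenate mass constraints are tight.
So ethanol = 1.4181 barrels, FCC naphtha = 0.61565 barrels.
Objective = 146.83·1.4181 + 94.2·0.61565 = 266.2139.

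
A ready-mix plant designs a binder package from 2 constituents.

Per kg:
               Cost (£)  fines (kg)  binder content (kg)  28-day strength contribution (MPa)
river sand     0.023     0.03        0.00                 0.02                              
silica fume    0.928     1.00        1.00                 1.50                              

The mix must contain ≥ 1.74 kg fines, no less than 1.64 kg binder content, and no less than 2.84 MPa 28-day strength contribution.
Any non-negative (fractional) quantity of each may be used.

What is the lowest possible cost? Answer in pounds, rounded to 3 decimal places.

Let x1 = kg of river sand, x2 = kg of silica fume.
Minimize 0.023x1 + 0.928x2 s.t.:
  0.03x1 + 1x2 ≥ 1.74   (fines)
  1x2 ≥ 1.64   (binder content)
  0.02x1 + 1.5x2 ≥ 2.84   (28-day strength contribution)
  x1, x2 ≥ 0.
The cheapest feasible vertex uses only silica fume; river sand is not used. The 28-day strength contribution requirement is met with equality.
Optimal quantities: silica fume = 1.893 kg.
Cost = 0.928·1.893 = 1.75670.

£1.757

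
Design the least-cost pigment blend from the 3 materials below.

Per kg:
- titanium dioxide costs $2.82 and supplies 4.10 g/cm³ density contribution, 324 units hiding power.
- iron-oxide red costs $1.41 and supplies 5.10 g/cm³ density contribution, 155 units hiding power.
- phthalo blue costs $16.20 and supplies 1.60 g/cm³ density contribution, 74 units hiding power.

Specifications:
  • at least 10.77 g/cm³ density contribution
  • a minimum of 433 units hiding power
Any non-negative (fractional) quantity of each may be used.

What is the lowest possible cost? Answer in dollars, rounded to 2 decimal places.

$3.87

Let x1 = kg of titanium dioxide, x2 = kg of iron-oxide red, x3 = kg of phthalo blue.
Minimise 2.82x1 + 1.41x2 + 16.2x3 subject to:
  4.1x1 + 5.1x2 + 1.6x3 ≥ 10.77   (density contribution)
  324x1 + 155x2 + 74x3 ≥ 433   (hiding power)
  x1, x2, x3 ≥ 0.
At the optimum only titanium dioxide, iron-oxide red are positive (phthalo blue = 0). The density contribution and hiding power requirements are met with equality.
Solving gives x1 = 0.53, x2 = 1.686.
Objective = 2.82·0.53 + 1.41·1.686 = 3.8719.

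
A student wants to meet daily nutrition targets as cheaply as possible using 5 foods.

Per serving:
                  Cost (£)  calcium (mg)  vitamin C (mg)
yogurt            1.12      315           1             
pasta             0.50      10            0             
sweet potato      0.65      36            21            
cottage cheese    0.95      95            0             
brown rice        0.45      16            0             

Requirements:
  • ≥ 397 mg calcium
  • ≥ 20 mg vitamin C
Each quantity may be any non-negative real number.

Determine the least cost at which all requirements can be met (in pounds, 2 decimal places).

£1.88

Treat it as an LP. Let x1 = servings of yogurt, x2 = servings of pasta, x3 = servings of sweet potato, x4 = servings of cottage cheese, x5 = servings of brown rice.
Minimise 1.12x1 + 0.5x2 + 0.65x3 + 0.95x4 + 0.45x5 s.t.:
  315x1 + 10x2 + 36x3 + 95x4 + 16x5 ≥ 397   (calcium)
  1x1 + 21x3 ≥ 20   (vitamin C)
  x1, x2, x3, x4, x5 ≥ 0.
The optimal basis is {yogurt, sweet potato}; pasta, cottage cheese, brown rice drop out. Binding constraints: calcium and vitamin C.
So yogurt = 1.158 servings, sweet potato = 0.8972 servings.
Hence cost = 1.12·1.158 + 0.65·0.8972 = £1.8801.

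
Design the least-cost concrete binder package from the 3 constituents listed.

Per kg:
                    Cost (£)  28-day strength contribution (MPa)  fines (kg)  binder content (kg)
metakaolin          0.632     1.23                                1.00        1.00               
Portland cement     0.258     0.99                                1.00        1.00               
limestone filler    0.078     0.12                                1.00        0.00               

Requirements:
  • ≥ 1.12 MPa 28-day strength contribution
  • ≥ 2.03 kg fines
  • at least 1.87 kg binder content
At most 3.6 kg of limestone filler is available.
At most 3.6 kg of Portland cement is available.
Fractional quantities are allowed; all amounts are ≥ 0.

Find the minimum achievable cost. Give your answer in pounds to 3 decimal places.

£0.495

Treat it as an LP. Let x1 = kg of metakaolin, x2 = kg of Portland cement, x3 = kg of limestone filler.
Minimise 0.632x1 + 0.258x2 + 0.078x3 s.t.:
  1.23x1 + 0.99x2 + 0.12x3 ≥ 1.12   (28-day strength contribution)
  1x1 + 1x2 + 1x3 ≥ 2.03   (fines)
  1x1 + 1x2 ≥ 1.87   (binder content)
  x3 ≤ 3.6
  x2 ≤ 3.6
  x1, x2, x3 ≥ 0.
The cheapest feasible vertex uses only Portland cement, limestone filler; metakaolin is not used. There the fines and binder content constraints are tight.
That vertex is x2 = 1.87, x3 = 0.16.
Hence cost = 0.258·1.87 + 0.078·0.16 = £0.49494.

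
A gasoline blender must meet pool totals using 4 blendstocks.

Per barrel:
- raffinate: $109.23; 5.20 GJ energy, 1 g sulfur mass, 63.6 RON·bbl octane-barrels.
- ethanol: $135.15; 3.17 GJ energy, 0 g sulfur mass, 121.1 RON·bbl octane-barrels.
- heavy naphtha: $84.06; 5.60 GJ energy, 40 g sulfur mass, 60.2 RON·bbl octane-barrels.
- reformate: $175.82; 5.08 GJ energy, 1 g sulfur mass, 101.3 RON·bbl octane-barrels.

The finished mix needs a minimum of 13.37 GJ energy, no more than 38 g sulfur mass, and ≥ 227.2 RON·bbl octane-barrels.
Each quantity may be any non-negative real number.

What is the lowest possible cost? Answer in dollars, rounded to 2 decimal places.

Let x1 = barrels of raffinate, x2 = barrels of ethanol, x3 = barrels of heavy naphtha, x4 = barrels of reformate.
Minimise 109.23x1 + 135.15x2 + 84.06x3 + 175.82x4 subject to:
  5.2x1 + 3.17x2 + 5.6x3 + 5.08x4 ≥ 13.37   (energy)
  1x1 + 40x3 + 1x4 ≤ 38   (sulfur mass)
  63.6x1 + 121.1x2 + 60.2x3 + 101.3x4 ≥ 227.2   (octane-barrels)
  x1, x2, x3, x4 ≥ 0.
The minimum-cost mix takes nothing from reformate — only raffinate, ethanol, heavy naphtha. There the energy, sulfur mass, octane-barrels constraints are tight.
So raffinate = 1.048 barrels, ethanol = 0.8665 barrels, heavy naphtha = 0.9238 barrels.
Cost = 109.23·1.048 + 135.15·0.8665 + 84.06·0.9238 = 309.2351.

$309.24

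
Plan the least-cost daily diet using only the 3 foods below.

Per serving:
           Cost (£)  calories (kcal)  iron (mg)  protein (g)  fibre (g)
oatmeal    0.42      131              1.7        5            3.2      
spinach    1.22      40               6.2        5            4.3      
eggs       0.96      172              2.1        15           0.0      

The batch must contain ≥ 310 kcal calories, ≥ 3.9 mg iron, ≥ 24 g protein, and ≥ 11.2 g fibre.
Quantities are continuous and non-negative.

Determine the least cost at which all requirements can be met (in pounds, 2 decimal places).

£1.89

This is a linear program. Let x1 = servings of oatmeal, x2 = servings of spinach, x3 = servings of eggs.
min 0.42x1 + 1.22x2 + 0.96x3 with:
  131x1 + 40x2 + 172x3 ≥ 310   (calories)
  1.7x1 + 6.2x2 + 2.1x3 ≥ 3.9   (iron)
  5x1 + 5x2 + 15x3 ≥ 24   (protein)
  3.2x1 + 4.3x2 ≥ 11.2   (fibre)
  x1, x2, x3 ≥ 0.
The cheapest feasible vertex uses only oatmeal, eggs; spinach is not used. There the protein and fibre constraints are tight.
Solving gives x1 = 3.5, x3 = 0.4333.
Objective = 0.42·3.5 + 0.96·0.4333 = 1.8860.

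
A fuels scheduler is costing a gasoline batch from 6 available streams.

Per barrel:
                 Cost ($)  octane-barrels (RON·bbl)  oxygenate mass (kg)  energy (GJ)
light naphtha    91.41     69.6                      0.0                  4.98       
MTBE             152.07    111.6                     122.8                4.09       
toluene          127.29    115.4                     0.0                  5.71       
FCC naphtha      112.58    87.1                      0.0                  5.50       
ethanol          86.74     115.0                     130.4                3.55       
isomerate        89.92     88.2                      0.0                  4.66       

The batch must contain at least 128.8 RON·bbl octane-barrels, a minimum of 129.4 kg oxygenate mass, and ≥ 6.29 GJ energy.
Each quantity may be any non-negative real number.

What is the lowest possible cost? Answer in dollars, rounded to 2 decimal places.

$136.87

Treat it as an LP. Let x1 = barrels of light naphtha, x2 = barrels of MTBE, x3 = barrels of toluene, x4 = barrels of FCC naphtha, x5 = barrels of ethanol, x6 = barrels of isomerate.
min 91.41x1 + 152.07x2 + 127.29x3 + 112.58x4 + 86.74x5 + 89.92x6 s.t.:
  69.6x1 + 111.6x2 + 115.4x3 + 87.1x4 + 115x5 + 88.2x6 ≥ 128.8   (octane-barrels)
  122.8x2 + 130.4x5 ≥ 129.4   (oxygenate mass)
  4.98x1 + 4.09x2 + 5.71x3 + 5.5x4 + 3.55x5 + 4.66x6 ≥ 6.29   (energy)
  x1, x2, x3, x4, x5, x6 ≥ 0.
The optimal basis is {light naphtha, ethanol}; MTBE, toluene, FCC naphtha, isomerate drop out. There the oxygenate mass and energy constraints are tight.
Optimal quantities: light naphtha = 0.5557 barrels, ethanol = 0.9923 barrels.
Objective = 91.41·0.5557 + 86.74·0.9923 = 136.8686.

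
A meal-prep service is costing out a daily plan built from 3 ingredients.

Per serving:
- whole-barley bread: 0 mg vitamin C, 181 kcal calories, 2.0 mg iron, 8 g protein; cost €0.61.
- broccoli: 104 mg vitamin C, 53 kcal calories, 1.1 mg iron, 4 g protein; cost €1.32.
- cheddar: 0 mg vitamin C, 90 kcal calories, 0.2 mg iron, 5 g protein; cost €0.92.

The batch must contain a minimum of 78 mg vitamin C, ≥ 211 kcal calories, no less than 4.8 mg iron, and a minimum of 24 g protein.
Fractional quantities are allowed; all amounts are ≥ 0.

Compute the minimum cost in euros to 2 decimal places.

€2.59

This is a linear program. Let x1 = servings of whole-barley bread, x2 = servings of broccoli, x3 = servings of cheddar.
min 0.61x1 + 1.32x2 + 0.92x3 subject to:
  104x2 ≥ 78   (vitamin C)
  181x1 + 53x2 + 90x3 ≥ 211   (calories)
  2x1 + 1.1x2 + 0.2x3 ≥ 4.8   (iron)
  8x1 + 4x2 + 5x3 ≥ 24   (protein)
  x1, x2, x3 ≥ 0.
The minimum-cost mix takes nothing from cheddar — only whole-barley bread, broccoli. Binding constraints: vitamin C and protein.
So whole-barley bread = 2.625 servings, broccoli = 0.75 servings.
Cost = 0.61·2.625 + 1.32·0.75 = 2.5913.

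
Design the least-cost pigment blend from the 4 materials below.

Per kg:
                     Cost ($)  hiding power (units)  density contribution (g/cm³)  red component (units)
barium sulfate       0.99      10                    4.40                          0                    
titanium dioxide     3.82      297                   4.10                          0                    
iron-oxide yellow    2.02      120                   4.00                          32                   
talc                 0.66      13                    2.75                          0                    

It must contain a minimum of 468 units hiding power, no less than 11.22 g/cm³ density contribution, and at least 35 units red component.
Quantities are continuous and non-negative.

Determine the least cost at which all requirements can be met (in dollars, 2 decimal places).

$6.96

Let x1 = kg of barium sulfate, x2 = kg of titanium dioxide, x3 = kg of iron-oxide yellow, x4 = kg of talc.
Minimize 0.99x1 + 3.82x2 + 2.02x3 + 0.66x4 subject to:
  10x1 + 297x2 + 120x3 + 13x4 ≥ 468   (hiding power)
  4.4x1 + 4.1x2 + 4x3 + 2.75x4 ≥ 11.22   (density contribution)
  32x3 ≥ 35   (red component)
  x1, x2, x3, x4 ≥ 0.
The optimal basis is {titanium dioxide, iron-oxide yellow, talc}; barium sulfate drops out. The hiding power, density contribution, red component requirements are met with equality.
That vertex is x2 = 1.096, x3 = 1.094, x4 = 0.8544.
Objective = 3.82·1.096 + 2.02·1.094 + 0.66·0.8544 = 6.9605.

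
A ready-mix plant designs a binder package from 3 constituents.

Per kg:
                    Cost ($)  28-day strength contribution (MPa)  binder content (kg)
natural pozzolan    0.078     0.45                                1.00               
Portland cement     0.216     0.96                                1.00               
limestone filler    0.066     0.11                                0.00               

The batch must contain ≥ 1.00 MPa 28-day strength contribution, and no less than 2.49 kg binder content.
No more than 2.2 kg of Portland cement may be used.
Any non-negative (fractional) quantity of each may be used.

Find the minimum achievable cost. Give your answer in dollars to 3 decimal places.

This is a linear program. Let x1 = kg of natural pozzolan, x2 = kg of Portland cement, x3 = kg of limestone filler.
min 0.078x1 + 0.216x2 + 0.066x3 s.t.:
  0.45x1 + 0.96x2 + 0.11x3 ≥ 1   (28-day strength contribution)
  1x1 + 1x2 ≥ 2.49   (binder content)
  x2 ≤ 2.2
  x1, x2, x3 ≥ 0.
The cheapest feasible vertex uses only natural pozzolan; Portland cement, limestone filler are not used. Binding constraint: binder content.
Solving gives x1 = 2.49.
Objective = 0.078·2.49 = 0.19422.

$0.194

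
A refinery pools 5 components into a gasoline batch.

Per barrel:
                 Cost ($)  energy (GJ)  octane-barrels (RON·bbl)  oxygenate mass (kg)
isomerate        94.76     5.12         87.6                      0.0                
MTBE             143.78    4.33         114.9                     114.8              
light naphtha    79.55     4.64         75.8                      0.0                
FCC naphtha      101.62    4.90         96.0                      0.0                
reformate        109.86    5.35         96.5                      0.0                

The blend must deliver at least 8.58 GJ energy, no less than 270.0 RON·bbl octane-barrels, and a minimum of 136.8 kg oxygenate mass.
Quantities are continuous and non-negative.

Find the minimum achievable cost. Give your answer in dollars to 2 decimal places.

Set it up as a linear program. Let x1 = barrels of isomerate, x2 = barrels of MTBE, x3 = barrels of light naphtha, x4 = barrels of FCC naphtha, x5 = barrels of reformate.
min 94.76x1 + 143.78x2 + 79.55x3 + 101.62x4 + 109.86x5 with:
  5.12x1 + 4.33x2 + 4.64x3 + 4.9x4 + 5.35x5 ≥ 8.58   (energy)
  87.6x1 + 114.9x2 + 75.8x3 + 96x4 + 96.5x5 ≥ 270   (octane-barrels)
  114.8x2 ≥ 136.8   (oxygenate mass)
  x1, x2, x3, x4, x5 ≥ 0.
The cheapest feasible vertex uses only MTBE, light naphtha; isomerate, FCC naphtha, reformate are not used. The octane-barrels and oxygenate mass requirements are met with equality.
So MTBE = 1.19164 barrels, light naphtha = 1.75568 barrels.
Hence cost = 143.78·1.19164 + 79.55·1.75568 = $310.9983.

$311.00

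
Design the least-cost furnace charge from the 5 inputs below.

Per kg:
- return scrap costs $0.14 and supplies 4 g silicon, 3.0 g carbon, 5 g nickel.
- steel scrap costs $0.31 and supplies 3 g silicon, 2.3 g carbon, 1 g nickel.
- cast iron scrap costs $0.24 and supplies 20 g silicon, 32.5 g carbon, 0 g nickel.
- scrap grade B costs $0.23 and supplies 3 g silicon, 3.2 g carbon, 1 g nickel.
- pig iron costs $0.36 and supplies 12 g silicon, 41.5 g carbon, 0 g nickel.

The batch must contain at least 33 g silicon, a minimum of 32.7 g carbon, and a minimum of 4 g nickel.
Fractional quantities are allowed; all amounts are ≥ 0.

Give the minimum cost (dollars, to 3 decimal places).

$0.470

Set it up as a linear program. Let x1 = kg of return scrap, x2 = kg of steel scrap, x3 = kg of cast iron scrap, x4 = kg of scrap grade B, x5 = kg of pig iron.
min 0.14x1 + 0.31x2 + 0.24x3 + 0.23x4 + 0.36x5 subject to:
  4x1 + 3x2 + 20x3 + 3x4 + 12x5 ≥ 33   (silicon)
  3x1 + 2.3x2 + 32.5x3 + 3.2x4 + 41.5x5 ≥ 32.7   (carbon)
  5x1 + 1x2 + 1x4 ≥ 4   (nickel)
  x1, x2, x3, x4, x5 ≥ 0.
At the optimum only return scrap, cast iron scrap are positive (steel scrap, scrap grade B, pig iron = 0). The silicon and nickel requirements are met with equality.
That vertex is x1 = 0.8, x3 = 1.49.
Total cost: 0.14·0.8 + 0.24·1.49 = 0.46960.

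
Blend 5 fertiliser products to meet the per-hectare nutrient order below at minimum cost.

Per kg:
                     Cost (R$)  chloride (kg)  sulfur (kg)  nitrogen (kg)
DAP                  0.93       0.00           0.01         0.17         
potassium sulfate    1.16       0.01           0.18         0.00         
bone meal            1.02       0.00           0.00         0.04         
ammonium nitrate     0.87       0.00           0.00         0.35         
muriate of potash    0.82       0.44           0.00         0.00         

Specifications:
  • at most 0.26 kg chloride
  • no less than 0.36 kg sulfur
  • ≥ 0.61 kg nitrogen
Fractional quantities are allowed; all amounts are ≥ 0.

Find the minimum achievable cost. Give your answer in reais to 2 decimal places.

R$3.84

Let x1 = kg of DAP, x2 = kg of potassium sulfate, x3 = kg of bone meal, x4 = kg of ammonium nitrate, x5 = kg of muriate of potash.
Minimise 0.93x1 + 1.16x2 + 1.02x3 + 0.87x4 + 0.82x5 subject to:
  0.01x2 + 0.44x5 ≤ 0.26   (chloride)
  0.01x1 + 0.18x2 ≥ 0.36   (sulfur)
  0.17x1 + 0.04x3 + 0.35x4 ≥ 0.61   (nitrogen)
  x1, x2, x3, x4, x5 ≥ 0.
The minimum-cost mix takes nothing from DAP, bone meal, muriate of potash — only potassium sulfate, ammonium nitrate. There the sulfur and nitrogen constraints are tight.
Solving gives x2 = 2, x4 = 1.743.
Objective = 1.16·2 + 0.87·1.743 = 3.8364.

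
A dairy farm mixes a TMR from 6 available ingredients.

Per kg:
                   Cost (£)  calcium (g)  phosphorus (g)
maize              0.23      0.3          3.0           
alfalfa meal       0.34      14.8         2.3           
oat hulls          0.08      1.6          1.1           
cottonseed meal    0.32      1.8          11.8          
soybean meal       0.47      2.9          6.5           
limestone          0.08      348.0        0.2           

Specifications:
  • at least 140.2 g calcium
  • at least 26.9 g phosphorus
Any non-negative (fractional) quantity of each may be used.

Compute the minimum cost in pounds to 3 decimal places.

This is a linear program. Let x1 = kg of maize, x2 = kg of alfalfa meal, x3 = kg of oat hulls, x4 = kg of cottonseed meal, x5 = kg of soybean meal, x6 = kg of limestone.
Minimize 0.23x1 + 0.34x2 + 0.08x3 + 0.32x4 + 0.47x5 + 0.08x6 s.t.:
  0.3x1 + 14.8x2 + 1.6x3 + 1.8x4 + 2.9x5 + 348x6 ≥ 140.2   (calcium)
  3x1 + 2.3x2 + 1.1x3 + 11.8x4 + 6.5x5 + 0.2x6 ≥ 26.9   (phosphorus)
  x1, x2, x3, x4, x5, x6 ≥ 0.
The optimal basis is {cottonseed meal, limestone}; maize, alfalfa meal, oat hulls, soybean meal drop out. There the calcium and phosphorus constraints are tight.
So cottonseed meal = 2.273 kg, limestone = 0.3911 kg.
Objective = 0.32·2.273 + 0.08·0.3911 = 0.75865.

£0.759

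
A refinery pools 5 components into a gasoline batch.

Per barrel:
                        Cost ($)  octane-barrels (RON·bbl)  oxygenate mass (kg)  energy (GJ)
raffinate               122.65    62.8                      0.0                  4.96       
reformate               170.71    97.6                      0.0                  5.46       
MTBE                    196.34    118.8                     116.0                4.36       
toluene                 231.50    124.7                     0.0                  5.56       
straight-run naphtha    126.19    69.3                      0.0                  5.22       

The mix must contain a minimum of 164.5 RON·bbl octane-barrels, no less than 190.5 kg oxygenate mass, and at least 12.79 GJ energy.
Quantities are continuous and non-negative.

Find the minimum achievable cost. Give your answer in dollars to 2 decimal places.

$458.53

Set it up as a linear program. Let x1 = barrels of raffinate, x2 = barrels of reformate, x3 = barrels of MTBE, x4 = barrels of toluene, x5 = barrels of straight-run naphtha.
Minimise 122.65x1 + 170.71x2 + 196.34x3 + 231.5x4 + 126.19x5 with:
  62.8x1 + 97.6x2 + 118.8x3 + 124.7x4 + 69.3x5 ≥ 164.5   (octane-barrels)
  116x3 ≥ 190.5   (oxygenate mass)
  4.96x1 + 5.46x2 + 4.36x3 + 5.56x4 + 5.22x5 ≥ 12.79   (energy)
  x1, x2, x3, x4, x5 ≥ 0.
The cheapest feasible vertex uses only MTBE, straight-run naphtha; raffinate, reformate, toluene are not used. There the oxygenate mass and energy constraints are tight.
That vertex is x3 = 1.6422, x5 = 1.0785.
Hence cost = 196.34·1.6422 + 126.19·1.0785 = $458.5255.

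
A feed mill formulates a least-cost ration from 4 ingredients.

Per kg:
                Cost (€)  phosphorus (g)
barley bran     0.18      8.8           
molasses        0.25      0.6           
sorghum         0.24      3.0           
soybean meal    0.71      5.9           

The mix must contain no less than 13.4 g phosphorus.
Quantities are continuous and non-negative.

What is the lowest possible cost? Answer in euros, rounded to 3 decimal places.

€0.274

Set it up as a linear program. Let x1 = kg of barley bran, x2 = kg of molasses, x3 = kg of sorghum, x4 = kg of soybean meal.
min 0.18x1 + 0.25x2 + 0.24x3 + 0.71x4 with:
  8.8x1 + 0.6x2 + 3x3 + 5.9x4 ≥ 13.4   (phosphorus)
  x1, x2, x3, x4 ≥ 0.
The optimal basis is {barley bran}; molasses, sorghum, soybean meal drop out. The phosphorus requirement is met with equality.
Solving gives x1 = 1.523.
Cost = 0.18·1.523 = 0.27414.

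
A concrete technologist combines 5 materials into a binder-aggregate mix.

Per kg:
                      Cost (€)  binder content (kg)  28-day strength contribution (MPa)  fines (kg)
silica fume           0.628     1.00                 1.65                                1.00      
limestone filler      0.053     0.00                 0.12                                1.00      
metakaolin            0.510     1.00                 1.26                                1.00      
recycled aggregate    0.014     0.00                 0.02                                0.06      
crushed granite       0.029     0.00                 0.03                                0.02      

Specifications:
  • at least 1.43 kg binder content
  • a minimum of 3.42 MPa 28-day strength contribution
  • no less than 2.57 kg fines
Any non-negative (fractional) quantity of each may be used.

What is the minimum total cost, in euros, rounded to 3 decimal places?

€1.306

Let x1 = kg of silica fume, x2 = kg of limestone filler, x3 = kg of metakaolin, x4 = kg of recycled aggregate, x5 = kg of crushed granite.
Minimize 0.628x1 + 0.053x2 + 0.51x3 + 0.014x4 + 0.029x5 with:
  1x1 + 1x3 ≥ 1.43   (binder content)
  1.65x1 + 0.12x2 + 1.26x3 + 0.02x4 + 0.03x5 ≥ 3.42   (28-day strength contribution)
  1x1 + 1x2 + 1x3 + 0.06x4 + 0.02x5 ≥ 2.57   (fines)
  x1, x2, x3, x4, x5 ≥ 0.
At the optimum only silica fume, limestone filler are positive (metakaolin, recycled aggregate, crushed granite = 0). The 28-day strength contribution and fines requirements are met with equality.
That vertex is x1 = 2.034, x2 = 0.5363.
Cost = 0.628·2.034 + 0.053·0.5363 = 1.30578.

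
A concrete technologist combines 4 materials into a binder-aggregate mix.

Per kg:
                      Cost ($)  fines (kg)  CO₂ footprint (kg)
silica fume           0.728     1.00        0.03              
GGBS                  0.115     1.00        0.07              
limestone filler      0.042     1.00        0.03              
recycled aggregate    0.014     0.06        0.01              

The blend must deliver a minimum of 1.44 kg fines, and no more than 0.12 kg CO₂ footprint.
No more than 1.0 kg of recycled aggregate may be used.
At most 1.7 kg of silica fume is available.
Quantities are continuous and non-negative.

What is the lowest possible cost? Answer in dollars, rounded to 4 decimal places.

Set it up as a linear program. Let x1 = kg of silica fume, x2 = kg of GGBS, x3 = kg of limestone filler, x4 = kg of recycled aggregate.
min 0.728x1 + 0.115x2 + 0.042x3 + 0.014x4 subject to:
  1x1 + 1x2 + 1x3 + 0.06x4 ≥ 1.44   (fines)
  0.03x1 + 0.07x2 + 0.03x3 + 0.01x4 ≤ 0.12   (CO₂ footprint)
  x4 ≤ 1
  x1 ≤ 1.7
  x1, x2, x3, x4 ≥ 0.
The optimal basis is {limestone filler}; silica fume, GGBS, recycled aggregate drop out. There the fines constraint is tight.
So limestone filler = 1.44 kg.
Total cost: 0.042·1.44 = 0.060480.

$0.0605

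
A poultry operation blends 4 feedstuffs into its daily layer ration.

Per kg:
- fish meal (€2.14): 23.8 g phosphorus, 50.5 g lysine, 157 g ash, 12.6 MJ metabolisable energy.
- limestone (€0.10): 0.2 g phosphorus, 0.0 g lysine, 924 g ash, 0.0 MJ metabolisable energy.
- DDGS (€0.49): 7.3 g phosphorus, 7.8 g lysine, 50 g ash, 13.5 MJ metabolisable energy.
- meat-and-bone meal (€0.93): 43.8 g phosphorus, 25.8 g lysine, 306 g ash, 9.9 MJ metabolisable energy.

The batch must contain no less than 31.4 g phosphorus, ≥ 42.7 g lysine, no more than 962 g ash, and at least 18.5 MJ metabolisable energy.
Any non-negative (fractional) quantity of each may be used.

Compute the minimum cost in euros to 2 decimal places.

€1.58

Let x1 = kg of fish meal, x2 = kg of limestone, x3 = kg of DDGS, x4 = kg of meat-and-bone meal.
Minimise 2.14x1 + 0.1x2 + 0.49x3 + 0.93x4 subject to:
  23.8x1 + 0.2x2 + 7.3x3 + 43.8x4 ≥ 31.4   (phosphorus)
  50.5x1 + 7.8x3 + 25.8x4 ≥ 42.7   (lysine)
  157x1 + 924x2 + 50x3 + 306x4 ≤ 962   (ash)
  12.6x1 + 13.5x3 + 9.9x4 ≥ 18.5   (metabolisable energy)
  x1, x2, x3, x4 ≥ 0.
The optimal basis is {DDGS, meat-and-bone meal}; fish meal, limestone drop out. There the lysine and metabolisable energy constraints are tight.
So DDGS = 0.2013 kg, meat-and-bone meal = 1.594 kg.
Objective = 0.49·0.2013 + 0.93·1.594 = 1.5811.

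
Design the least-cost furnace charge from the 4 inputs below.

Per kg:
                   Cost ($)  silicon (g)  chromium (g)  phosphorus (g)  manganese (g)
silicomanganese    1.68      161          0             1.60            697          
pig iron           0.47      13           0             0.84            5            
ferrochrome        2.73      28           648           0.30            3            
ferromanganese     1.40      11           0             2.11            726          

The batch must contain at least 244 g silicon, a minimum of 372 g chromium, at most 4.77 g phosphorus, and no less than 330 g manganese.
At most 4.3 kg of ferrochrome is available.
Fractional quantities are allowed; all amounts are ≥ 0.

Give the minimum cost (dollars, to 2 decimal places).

Let x1 = kg of silicomanganese, x2 = kg of pig iron, x3 = kg of ferrochrome, x4 = kg of ferromanganese.
Minimise 1.68x1 + 0.47x2 + 2.73x3 + 1.4x4 s.t.:
  161x1 + 13x2 + 28x3 + 11x4 ≥ 244   (silicon)
  648x3 ≥ 372   (chromium)
  1.6x1 + 0.84x2 + 0.3x3 + 2.11x4 ≤ 4.77   (phosphorus)
  697x1 + 5x2 + 3x3 + 726x4 ≥ 330   (manganese)
  x3 ≤ 4.3
  x1, x2, x3, x4 ≥ 0.
At the optimum only silicomanganese, ferrochrome are positive (pig iron, ferromanganese = 0). The silicon and chromium requirements are met with equality.
Optimal quantities: silicomanganese = 1.416 kg, ferrochrome = 0.5741 kg.
Hence cost = 1.68·1.416 + 2.73·0.5741 = $3.9462.

$3.95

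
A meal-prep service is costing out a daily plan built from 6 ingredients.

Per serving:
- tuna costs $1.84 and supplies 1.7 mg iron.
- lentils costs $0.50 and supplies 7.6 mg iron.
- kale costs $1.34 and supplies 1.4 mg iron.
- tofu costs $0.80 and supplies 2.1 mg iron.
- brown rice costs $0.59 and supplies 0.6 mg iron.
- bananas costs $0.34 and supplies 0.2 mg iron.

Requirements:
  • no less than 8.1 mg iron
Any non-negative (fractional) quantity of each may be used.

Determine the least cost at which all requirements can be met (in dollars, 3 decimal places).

$0.533

Let x1 = servings of tuna, x2 = servings of lentils, x3 = servings of kale, x4 = servings of tofu, x5 = servings of brown rice, x6 = servings of bananas.
min 1.84x1 + 0.5x2 + 1.34x3 + 0.8x4 + 0.59x5 + 0.34x6 subject to:
  1.7x1 + 7.6x2 + 1.4x3 + 2.1x4 + 0.6x5 + 0.2x6 ≥ 8.1   (iron)
  x1, x2, x3, x4, x5, x6 ≥ 0.
The minimum-cost mix takes nothing from tuna, kale, tofu, brown rice, bananas — only lentils. The iron requirement is met with equality.
That vertex is x2 = 1.066.
Total cost: 0.5·1.066 = 0.53300.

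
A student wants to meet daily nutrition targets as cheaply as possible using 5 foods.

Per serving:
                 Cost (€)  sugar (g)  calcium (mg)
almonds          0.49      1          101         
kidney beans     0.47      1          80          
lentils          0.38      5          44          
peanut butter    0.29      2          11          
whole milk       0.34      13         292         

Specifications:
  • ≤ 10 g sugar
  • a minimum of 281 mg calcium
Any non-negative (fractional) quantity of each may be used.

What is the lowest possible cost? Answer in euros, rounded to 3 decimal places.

Let x1 = servings of almonds, x2 = servings of kidney beans, x3 = servings of lentils, x4 = servings of peanut butter, x5 = servings of whole milk.
min 0.49x1 + 0.47x2 + 0.38x3 + 0.29x4 + 0.34x5 s.t.:
  1x1 + 1x2 + 5x3 + 2x4 + 13x5 ≤ 10   (sugar)
  101x1 + 80x2 + 44x3 + 11x4 + 292x5 ≥ 281   (calcium)
  x1, x2, x3, x4, x5 ≥ 0.
The optimal basis is {almonds, whole milk}; kidney beans, lentils, peanut butter drop out. The sugar and calcium requirements are met with equality.
Solving gives x1 = 0.7179, x5 = 0.714.
Hence cost = 0.49·0.7179 + 0.34·0.714 = €0.59453.

€0.595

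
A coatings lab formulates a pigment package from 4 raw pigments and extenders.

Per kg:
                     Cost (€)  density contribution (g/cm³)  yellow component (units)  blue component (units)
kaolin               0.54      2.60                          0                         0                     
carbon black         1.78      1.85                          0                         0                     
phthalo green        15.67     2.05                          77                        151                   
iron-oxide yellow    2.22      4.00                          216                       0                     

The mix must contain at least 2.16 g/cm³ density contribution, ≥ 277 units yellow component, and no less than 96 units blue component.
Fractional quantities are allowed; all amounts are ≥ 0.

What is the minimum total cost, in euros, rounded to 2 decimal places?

This is a linear program. Let x1 = kg of kaolin, x2 = kg of carbon black, x3 = kg of phthalo green, x4 = kg of iron-oxide yellow.
Minimise 0.54x1 + 1.78x2 + 15.67x3 + 2.22x4 with:
  2.6x1 + 1.85x2 + 2.05x3 + 4x4 ≥ 2.16   (density contribution)
  77x3 + 216x4 ≥ 277   (yellow component)
  151x3 ≥ 96   (blue component)
  x1, x2, x3, x4 ≥ 0.
The optimal basis is {phthalo green, iron-oxide yellow}; kaolin, carbon black drop out. There the yellow component and blue component constraints are tight.
That vertex is x3 = 0.6358, x4 = 1.056.
Cost = 15.67·0.6358 + 2.22·1.056 = 12.3073.

€12.31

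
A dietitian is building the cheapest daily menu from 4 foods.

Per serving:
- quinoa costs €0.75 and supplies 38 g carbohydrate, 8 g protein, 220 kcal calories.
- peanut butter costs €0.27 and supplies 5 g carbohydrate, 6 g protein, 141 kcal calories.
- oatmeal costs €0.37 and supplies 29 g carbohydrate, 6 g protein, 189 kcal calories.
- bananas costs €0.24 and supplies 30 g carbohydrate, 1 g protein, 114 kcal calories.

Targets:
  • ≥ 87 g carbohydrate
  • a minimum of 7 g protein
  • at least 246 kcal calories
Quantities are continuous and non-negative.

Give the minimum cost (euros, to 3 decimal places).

€0.808

This is a linear program. Let x1 = servings of quinoa, x2 = servings of peanut butter, x3 = servings of oatmeal, x4 = servings of bananas.
Minimize 0.75x1 + 0.27x2 + 0.37x3 + 0.24x4 subject to:
  38x1 + 5x2 + 29x3 + 30x4 ≥ 87   (carbohydrate)
  8x1 + 6x2 + 6x3 + 1x4 ≥ 7   (protein)
  220x1 + 141x2 + 189x3 + 114x4 ≥ 246   (calories)
  x1, x2, x3, x4 ≥ 0.
At the optimum only oatmeal, bananas are positive (quinoa, peanut butter = 0). There the carbohydrate and protein constraints are tight.
Optimal quantities: oatmeal = 0.81457 servings, bananas = 2.1126 servings.
Total cost: 0.37·0.81457 + 0.24·2.1126 = 0.80841.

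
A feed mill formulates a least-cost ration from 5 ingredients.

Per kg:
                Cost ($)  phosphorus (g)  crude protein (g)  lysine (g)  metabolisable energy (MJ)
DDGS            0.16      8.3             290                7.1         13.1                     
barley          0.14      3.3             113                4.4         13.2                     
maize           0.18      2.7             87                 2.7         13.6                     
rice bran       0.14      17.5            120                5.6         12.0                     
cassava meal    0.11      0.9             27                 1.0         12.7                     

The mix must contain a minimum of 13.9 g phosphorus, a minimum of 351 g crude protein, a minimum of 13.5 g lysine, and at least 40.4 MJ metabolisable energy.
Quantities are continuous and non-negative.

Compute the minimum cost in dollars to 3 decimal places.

$0.429

Treat it as an LP. Let x1 = kg of DDGS, x2 = kg of barley, x3 = kg of maize, x4 = kg of rice bran, x5 = kg of cassava meal.
Minimise 0.16x1 + 0.14x2 + 0.18x3 + 0.14x4 + 0.11x5 subject to:
  8.3x1 + 3.3x2 + 2.7x3 + 17.5x4 + 0.9x5 ≥ 13.9   (phosphorus)
  290x1 + 113x2 + 87x3 + 120x4 + 27x5 ≥ 351   (crude protein)
  7.1x1 + 4.4x2 + 2.7x3 + 5.6x4 + 1x5 ≥ 13.5   (lysine)
  13.1x1 + 13.2x2 + 13.6x3 + 12x4 + 12.7x5 ≥ 40.4   (metabolisable energy)
  x1, x2, x3, x4, x5 ≥ 0.
At the optimum only DDGS, barley, rice bran, cassava meal are positive (maize = 0). There the phosphorus, crude protein, lysine, metabolisable energy constraints are tight.
That vertex is x1 = 0.09506, x2 = 2.538, x4 = 0.2603, x5 = 0.1989.
Total cost: 0.16·0.09506 + 0.14·2.538 + 0.14·0.2603 + 0.11·0.1989 = 0.42885.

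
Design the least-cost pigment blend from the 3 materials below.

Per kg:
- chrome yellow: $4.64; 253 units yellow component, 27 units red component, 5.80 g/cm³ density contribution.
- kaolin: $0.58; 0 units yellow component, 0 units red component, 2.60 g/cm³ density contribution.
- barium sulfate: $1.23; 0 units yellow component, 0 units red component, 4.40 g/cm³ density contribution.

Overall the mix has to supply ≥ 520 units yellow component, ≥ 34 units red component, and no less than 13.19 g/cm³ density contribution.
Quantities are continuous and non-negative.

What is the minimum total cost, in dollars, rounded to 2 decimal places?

$9.82

Treat it as an LP. Let x1 = kg of chrome yellow, x2 = kg of kaolin, x3 = kg of barium sulfate.
Minimise 4.64x1 + 0.58x2 + 1.23x3 with:
  253x1 ≥ 520   (yellow component)
  27x1 ≥ 34   (red component)
  5.8x1 + 2.6x2 + 4.4x3 ≥ 13.19   (density contribution)
  x1, x2, x3 ≥ 0.
The optimal basis is {chrome yellow, kaolin}; barium sulfate drops out. There the yellow component and density contribution constraints are tight.
Optimal quantities: chrome yellow = 2.055 kg, kaolin = 0.4881 kg.
Cost = 4.64·2.055 + 0.58·0.4881 = 9.8183.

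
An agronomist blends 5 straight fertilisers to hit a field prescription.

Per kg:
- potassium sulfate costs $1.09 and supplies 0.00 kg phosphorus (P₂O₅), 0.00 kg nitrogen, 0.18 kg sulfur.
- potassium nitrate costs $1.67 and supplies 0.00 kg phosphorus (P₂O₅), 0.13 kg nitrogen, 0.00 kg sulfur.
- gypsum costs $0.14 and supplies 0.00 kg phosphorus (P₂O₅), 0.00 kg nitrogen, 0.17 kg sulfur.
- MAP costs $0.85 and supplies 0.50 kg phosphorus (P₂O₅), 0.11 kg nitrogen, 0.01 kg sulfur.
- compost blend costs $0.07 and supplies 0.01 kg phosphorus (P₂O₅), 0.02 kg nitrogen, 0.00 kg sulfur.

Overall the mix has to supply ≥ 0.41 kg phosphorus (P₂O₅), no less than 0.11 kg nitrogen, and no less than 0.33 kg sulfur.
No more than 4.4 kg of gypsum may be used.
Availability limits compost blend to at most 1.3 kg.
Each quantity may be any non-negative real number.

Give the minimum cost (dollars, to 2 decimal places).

Set it up as a linear program. Let x1 = kg of potassium sulfate, x2 = kg of potassium nitrate, x3 = kg of gypsum, x4 = kg of MAP, x5 = kg of compost blend.
Minimize 1.09x1 + 1.67x2 + 0.14x3 + 0.85x4 + 0.07x5 s.t.:
  0.5x4 + 0.01x5 ≥ 0.41   (phosphorus (P₂O₅))
  0.13x2 + 0.11x4 + 0.02x5 ≥ 0.11   (nitrogen)
  0.18x1 + 0.17x3 + 0.01x4 ≥ 0.33   (sulfur)
  x3 ≤ 4.4
  x5 ≤ 1.3
  x1, x2, x3, x4, x5 ≥ 0.
The cheapest feasible vertex uses only gypsum, MAP, compost blend; potassium sulfate, potassium nitrate are not used. The phosphorus (P₂O₅), nitrogen, sulfur requirements are met with equality.
That vertex is x3 = 1.894, x4 = 0.7978, x5 = 1.112.
Objective = 0.14·1.894 + 0.85·0.7978 + 0.07·1.112 = 1.0211.

$1.02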